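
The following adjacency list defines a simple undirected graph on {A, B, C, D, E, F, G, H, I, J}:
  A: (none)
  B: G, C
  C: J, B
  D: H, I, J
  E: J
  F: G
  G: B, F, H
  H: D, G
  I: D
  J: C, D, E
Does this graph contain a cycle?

|V| = 10, |E| = 9, number of components = 2.
One cycle is B-C-J-D-H-G-B.

Yes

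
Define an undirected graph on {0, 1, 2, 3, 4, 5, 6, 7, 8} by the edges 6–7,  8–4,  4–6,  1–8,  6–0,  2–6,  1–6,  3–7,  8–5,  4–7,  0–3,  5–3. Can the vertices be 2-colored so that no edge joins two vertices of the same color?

The cycle 4-7-6-4 has length 3, which is odd, so the graph is not bipartite.

No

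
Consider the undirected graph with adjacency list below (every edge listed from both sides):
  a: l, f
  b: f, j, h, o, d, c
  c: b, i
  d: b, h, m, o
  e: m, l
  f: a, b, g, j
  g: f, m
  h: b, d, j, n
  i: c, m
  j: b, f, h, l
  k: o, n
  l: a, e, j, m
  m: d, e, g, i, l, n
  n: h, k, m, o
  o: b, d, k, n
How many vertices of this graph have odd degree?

0

Degrees: a:2, b:6, c:2, d:4, e:2, f:4, g:2, h:4, i:2, j:4, k:2, l:4, m:6, n:4, o:4
Odd-degree vertices: none.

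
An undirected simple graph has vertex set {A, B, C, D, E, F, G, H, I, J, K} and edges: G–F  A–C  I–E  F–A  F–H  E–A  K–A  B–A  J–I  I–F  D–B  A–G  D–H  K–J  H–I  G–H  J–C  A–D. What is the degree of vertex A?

7

Neighbors of A: B, C, D, E, F, G, K.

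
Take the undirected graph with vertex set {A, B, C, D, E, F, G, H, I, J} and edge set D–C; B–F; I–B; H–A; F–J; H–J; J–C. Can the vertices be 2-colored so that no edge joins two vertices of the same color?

Partition the vertices as {C, E, F, G, H, I} vs {A, B, D, J}. Each listed edge has one endpoint in each part, so the graph is bipartite.

Yes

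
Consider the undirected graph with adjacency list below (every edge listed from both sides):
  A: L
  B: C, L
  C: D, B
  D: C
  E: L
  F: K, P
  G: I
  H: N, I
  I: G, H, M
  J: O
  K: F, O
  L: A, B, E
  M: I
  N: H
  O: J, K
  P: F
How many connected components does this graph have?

Component: {F, J, K, O, P}
Component: {G, H, I, M, N}
Component: {A, B, C, D, E, L}

3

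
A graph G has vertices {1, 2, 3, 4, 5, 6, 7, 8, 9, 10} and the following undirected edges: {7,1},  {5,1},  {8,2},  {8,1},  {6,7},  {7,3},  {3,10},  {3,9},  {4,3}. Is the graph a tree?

Yes

The graph has 10 vertices and 9 edges.
It is connected with exactly 9 edges, hence acyclic — it is a tree.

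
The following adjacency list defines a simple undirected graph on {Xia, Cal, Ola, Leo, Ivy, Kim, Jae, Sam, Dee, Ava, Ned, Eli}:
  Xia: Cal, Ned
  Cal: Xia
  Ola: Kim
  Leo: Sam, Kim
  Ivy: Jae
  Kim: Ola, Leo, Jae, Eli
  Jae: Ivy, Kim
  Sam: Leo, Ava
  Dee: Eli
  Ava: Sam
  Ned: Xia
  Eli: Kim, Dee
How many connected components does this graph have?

Component: {Xia, Cal, Ned}
Component: {Ola, Leo, Ivy, Kim, Jae, Sam, Dee, Ava, Eli}

2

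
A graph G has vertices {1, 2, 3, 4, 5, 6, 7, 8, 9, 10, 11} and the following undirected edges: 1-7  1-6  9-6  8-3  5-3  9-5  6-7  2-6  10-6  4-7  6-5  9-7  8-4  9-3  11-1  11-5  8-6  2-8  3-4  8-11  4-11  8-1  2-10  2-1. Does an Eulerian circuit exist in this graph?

Degrees: 1:5, 2:4, 3:4, 4:4, 5:4, 6:7, 7:4, 8:6, 9:4, 10:2, 11:4
1, 6 have odd degree; an Eulerian circuit needs every degree to be even, so none exists.

No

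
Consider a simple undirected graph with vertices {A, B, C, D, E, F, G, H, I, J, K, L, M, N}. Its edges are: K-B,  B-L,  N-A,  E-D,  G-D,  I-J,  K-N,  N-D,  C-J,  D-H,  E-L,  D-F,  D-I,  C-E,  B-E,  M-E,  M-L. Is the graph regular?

Degrees: A:1, B:3, C:2, D:6, E:5, F:1, G:1, H:1, I:2, J:2, K:2, L:3, M:2, N:3
Degrees are not all equal (e.g. deg(A)=1 but deg(D)=6); not regular.

No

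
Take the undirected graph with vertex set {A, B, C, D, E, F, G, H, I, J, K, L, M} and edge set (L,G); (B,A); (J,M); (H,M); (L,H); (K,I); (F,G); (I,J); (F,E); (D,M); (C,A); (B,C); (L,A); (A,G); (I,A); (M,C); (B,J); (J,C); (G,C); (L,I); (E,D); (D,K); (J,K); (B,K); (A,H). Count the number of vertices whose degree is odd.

Degrees: A:6, B:4, C:5, D:3, E:2, F:2, G:4, H:3, I:4, J:5, K:4, L:4, M:4
Odd-degree vertices: C, D, H, J.

4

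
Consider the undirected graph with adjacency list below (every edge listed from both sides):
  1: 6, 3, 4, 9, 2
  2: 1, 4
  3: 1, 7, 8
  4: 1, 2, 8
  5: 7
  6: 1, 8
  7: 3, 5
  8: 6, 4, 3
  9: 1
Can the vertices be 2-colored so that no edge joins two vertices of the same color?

No

4-2-1-4 is an odd cycle (length 3), and a bipartite graph can contain only even cycles.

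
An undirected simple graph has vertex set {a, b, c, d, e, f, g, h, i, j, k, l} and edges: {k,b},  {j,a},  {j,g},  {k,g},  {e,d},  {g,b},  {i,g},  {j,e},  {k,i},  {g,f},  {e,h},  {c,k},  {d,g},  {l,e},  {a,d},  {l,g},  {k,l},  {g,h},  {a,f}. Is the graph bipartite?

k-g-l-k is an odd cycle (length 3), and a bipartite graph can contain only even cycles.

No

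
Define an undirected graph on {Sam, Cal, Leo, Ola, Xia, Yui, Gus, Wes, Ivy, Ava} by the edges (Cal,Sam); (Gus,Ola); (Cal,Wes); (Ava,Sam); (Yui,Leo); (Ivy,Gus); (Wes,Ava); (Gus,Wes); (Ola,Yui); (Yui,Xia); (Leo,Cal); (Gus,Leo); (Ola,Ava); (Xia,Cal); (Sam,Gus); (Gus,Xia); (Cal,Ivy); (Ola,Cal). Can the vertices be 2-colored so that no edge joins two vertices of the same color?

Partition the vertices as {Cal, Yui, Gus, Ava} vs {Sam, Leo, Ola, Xia, Wes, Ivy}. Each listed edge has one endpoint in each part, so the graph is bipartite.

Yes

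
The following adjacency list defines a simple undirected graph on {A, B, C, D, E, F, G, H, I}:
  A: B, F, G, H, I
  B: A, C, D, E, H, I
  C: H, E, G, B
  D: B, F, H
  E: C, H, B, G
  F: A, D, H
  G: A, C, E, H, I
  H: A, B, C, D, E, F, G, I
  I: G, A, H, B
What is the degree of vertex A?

Neighbors of A: B, F, G, H, I.

5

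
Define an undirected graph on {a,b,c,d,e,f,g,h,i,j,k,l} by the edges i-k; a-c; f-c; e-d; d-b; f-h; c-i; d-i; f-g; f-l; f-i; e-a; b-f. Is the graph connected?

Component: {j}
Component: {a, b, c, d, e, f, g, h, i, k, l}
No edge joins these 2 groups, so the graph is disconnected.

No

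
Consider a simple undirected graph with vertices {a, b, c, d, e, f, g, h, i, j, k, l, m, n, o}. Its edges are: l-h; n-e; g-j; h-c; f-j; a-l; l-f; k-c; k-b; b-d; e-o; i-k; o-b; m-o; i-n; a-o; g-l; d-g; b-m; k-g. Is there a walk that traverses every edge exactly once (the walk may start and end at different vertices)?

Yes

Degrees: a:2, b:4, c:2, d:2, e:2, f:2, g:4, h:2, i:2, j:2, k:4, l:4, m:2, n:2, o:4
Odd-degree vertices: none (0 total).
The non-isolated vertices are connected and exactly 0 have odd degree, so an Eulerian trail exists.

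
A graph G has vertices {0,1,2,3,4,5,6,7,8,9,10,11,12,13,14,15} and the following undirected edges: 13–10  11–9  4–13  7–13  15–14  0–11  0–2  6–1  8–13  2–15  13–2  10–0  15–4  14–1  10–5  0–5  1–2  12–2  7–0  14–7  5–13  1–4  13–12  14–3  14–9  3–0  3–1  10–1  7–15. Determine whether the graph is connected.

A breadth-first search from 0 visits 0, 5, 2, 11, 7, 3, 10, 13, 12, 1, 15, 9, 14, 4, 8, 6 — all 16 vertices — so the graph is connected.

Yes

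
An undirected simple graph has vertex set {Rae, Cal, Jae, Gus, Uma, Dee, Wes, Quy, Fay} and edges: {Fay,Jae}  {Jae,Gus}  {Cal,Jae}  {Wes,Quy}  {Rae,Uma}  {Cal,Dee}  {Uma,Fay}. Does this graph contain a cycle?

The graph has 9 vertices, 7 edges, and 2 connected components.
Since 7 = 9 - 2, the graph is a forest and contains no cycle.

No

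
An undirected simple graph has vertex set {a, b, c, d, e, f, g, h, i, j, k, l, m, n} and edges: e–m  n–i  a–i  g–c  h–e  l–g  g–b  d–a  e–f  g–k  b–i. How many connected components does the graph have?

3

Component: {j}
Component: {e, f, h, m}
Component: {a, b, c, d, g, i, k, l, n}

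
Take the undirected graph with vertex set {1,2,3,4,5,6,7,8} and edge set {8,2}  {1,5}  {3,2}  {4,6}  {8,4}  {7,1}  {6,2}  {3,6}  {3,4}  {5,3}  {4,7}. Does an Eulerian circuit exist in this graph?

Degrees: 1:2, 2:3, 3:4, 4:4, 5:2, 6:3, 7:2, 8:2
Vertices with odd degree: 2, 6. An Eulerian circuit requires all degrees even.

No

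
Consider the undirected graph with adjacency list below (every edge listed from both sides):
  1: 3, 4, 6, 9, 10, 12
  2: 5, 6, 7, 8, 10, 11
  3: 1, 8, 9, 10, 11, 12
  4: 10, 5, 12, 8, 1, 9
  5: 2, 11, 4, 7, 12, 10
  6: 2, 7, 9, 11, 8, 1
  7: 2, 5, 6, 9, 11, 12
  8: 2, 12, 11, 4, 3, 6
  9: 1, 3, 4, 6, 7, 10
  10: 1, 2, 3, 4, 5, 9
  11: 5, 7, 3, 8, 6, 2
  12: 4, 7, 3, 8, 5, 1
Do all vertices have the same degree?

Yes

Degrees: 1:6, 2:6, 3:6, 4:6, 5:6, 6:6, 7:6, 8:6, 9:6, 10:6, 11:6, 12:6
Every vertex has degree 6, so the graph is 6-regular.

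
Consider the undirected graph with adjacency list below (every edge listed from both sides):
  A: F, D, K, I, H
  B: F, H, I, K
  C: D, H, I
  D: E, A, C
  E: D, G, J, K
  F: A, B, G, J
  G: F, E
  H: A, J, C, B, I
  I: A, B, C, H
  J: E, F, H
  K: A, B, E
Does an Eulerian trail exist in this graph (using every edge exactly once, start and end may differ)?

Degrees: A:5, B:4, C:3, D:3, E:4, F:4, G:2, H:5, I:4, J:3, K:3
Odd-degree vertices: A, C, D, H, J, K (6 total).
With 6 odd-degree vertices (more than two), no single trail can use every edge.

No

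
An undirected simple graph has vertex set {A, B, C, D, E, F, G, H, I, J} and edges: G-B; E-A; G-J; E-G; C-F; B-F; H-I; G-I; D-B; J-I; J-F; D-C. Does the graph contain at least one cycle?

Yes

The graph has 10 vertices, 12 edges, and 1 connected component.
One cycle is G-I-J-F-B-G.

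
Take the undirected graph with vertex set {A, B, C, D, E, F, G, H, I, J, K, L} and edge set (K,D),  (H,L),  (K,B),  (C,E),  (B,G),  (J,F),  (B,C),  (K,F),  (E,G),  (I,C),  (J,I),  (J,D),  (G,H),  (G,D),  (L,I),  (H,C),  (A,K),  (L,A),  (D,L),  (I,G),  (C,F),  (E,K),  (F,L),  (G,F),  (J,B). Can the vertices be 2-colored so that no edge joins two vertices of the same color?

Partition the vertices as {C, G, J, K, L} vs {A, B, D, E, F, H, I}. Each listed edge has one endpoint in each part, so the graph is bipartite.

Yes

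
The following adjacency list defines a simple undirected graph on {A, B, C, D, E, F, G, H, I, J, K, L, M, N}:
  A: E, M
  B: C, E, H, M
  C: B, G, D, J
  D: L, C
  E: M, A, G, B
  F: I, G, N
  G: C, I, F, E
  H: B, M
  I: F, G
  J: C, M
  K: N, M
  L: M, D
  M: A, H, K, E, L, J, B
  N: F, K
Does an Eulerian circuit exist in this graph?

Degrees: A:2, B:4, C:4, D:2, E:4, F:3, G:4, H:2, I:2, J:2, K:2, L:2, M:7, N:2
Vertices with odd degree: F, M. An Eulerian circuit requires all degrees even.

No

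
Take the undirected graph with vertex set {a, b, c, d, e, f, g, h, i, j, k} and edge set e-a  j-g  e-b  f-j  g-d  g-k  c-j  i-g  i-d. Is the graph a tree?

The graph has 11 vertices and 9 edges.
It is not connected, so it is not a tree.

No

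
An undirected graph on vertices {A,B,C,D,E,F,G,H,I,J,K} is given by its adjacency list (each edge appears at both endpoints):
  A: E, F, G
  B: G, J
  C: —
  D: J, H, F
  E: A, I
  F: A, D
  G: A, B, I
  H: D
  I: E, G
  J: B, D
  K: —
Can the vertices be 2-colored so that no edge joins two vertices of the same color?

Yes

A valid 2-coloring puts {C, E, F, G, H, J, K} on one side and {A, B, D, I} on the other; every edge crosses between the two sides.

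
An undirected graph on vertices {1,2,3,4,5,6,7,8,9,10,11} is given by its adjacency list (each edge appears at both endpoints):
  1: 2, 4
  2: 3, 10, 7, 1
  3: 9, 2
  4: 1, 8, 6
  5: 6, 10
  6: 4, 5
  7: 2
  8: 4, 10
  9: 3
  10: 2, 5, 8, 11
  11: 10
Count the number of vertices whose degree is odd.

Degrees: 1:2, 2:4, 3:2, 4:3, 5:2, 6:2, 7:1, 8:2, 9:1, 10:4, 11:1
Odd-degree vertices: 4, 7, 9, 11.

4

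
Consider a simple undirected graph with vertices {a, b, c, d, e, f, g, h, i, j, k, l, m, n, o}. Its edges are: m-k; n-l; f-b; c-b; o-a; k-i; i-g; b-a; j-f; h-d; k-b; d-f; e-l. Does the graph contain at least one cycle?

No

|V| = 15, |E| = 13, number of components = 2.
A forest on 15 vertices with 2 components has exactly 13 edges, which matches — so no cycle.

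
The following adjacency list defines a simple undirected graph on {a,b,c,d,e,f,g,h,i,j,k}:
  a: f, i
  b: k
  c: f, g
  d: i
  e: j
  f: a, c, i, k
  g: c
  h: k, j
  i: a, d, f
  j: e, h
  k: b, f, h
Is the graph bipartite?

No

The cycle a-i-f-a has length 3, which is odd, so the graph is not bipartite.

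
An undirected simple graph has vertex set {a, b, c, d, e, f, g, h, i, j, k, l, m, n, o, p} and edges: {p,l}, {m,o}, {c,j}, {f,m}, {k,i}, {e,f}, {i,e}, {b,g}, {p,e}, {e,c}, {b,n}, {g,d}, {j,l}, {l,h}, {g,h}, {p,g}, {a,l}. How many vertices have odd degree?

6

Degrees: a:1, b:2, c:2, d:1, e:4, f:2, g:4, h:2, i:2, j:2, k:1, l:4, m:2, n:1, o:1, p:3
Odd-degree vertices: a, d, k, n, o, p.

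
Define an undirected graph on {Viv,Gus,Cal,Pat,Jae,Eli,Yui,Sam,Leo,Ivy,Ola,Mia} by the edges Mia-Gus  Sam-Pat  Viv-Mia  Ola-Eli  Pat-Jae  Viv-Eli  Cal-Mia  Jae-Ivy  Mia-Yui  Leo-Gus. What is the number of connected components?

2

Component: {Pat, Jae, Sam, Ivy}
Component: {Viv, Gus, Cal, Eli, Yui, Leo, Ola, Mia}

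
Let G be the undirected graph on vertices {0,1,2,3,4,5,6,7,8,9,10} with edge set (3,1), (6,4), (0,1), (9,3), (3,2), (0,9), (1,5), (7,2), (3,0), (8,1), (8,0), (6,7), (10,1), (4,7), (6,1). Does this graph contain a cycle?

The graph has 11 vertices, 15 edges, and 1 connected component.
Since 15 > 11 - 1, a cycle must exist; for instance 0-3-9-0.

Yes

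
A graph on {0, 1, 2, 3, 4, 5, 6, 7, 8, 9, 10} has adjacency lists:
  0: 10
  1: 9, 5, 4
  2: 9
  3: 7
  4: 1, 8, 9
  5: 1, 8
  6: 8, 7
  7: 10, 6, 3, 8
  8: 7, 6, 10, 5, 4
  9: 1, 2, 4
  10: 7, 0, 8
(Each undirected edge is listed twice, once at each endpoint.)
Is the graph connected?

A breadth-first search from 0 visits 0, 10, 8, 7, 6, 5, 4, 3, 1, 9, 2 — all 11 vertices — so the graph is connected.

Yes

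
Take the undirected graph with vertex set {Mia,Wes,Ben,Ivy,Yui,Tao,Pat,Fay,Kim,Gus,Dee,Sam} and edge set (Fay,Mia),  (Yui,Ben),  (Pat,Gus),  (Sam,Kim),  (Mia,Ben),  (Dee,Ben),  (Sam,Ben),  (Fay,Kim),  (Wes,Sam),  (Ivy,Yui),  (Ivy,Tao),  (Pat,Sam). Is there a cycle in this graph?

Yes

The graph has 12 vertices, 12 edges, and 1 connected component.
One cycle is Mia-Ben-Sam-Kim-Fay-Mia.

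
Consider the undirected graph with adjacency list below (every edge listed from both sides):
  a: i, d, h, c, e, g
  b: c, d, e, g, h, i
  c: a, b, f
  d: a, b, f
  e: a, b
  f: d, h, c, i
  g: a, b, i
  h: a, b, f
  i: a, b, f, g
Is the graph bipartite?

The cycle a-g-i-a has length 3, which is odd, so the graph is not bipartite.

No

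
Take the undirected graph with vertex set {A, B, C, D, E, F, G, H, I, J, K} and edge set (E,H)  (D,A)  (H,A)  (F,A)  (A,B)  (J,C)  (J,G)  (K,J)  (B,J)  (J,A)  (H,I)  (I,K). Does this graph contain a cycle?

|V| = 11, |E| = 12, number of components = 1.
Since 12 > 11 - 1, a cycle must exist; for instance A-B-J-K-I-H-A.

Yes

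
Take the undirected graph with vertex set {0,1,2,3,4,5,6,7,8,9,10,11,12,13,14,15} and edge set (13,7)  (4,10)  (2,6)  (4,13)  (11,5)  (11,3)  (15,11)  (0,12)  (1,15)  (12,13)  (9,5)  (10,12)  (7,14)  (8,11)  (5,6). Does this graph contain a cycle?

Yes

|V| = 16, |E| = 15, number of components = 2.
One cycle is 12-13-4-10-12.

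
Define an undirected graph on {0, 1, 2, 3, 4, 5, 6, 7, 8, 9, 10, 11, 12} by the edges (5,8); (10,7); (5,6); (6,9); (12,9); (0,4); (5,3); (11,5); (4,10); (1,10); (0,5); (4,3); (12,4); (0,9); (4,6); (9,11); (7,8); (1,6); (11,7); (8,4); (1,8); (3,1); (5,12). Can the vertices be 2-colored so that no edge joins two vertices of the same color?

Color {1, 2, 4, 5, 7, 9} black and {0, 3, 6, 8, 10, 11, 12} white. No edge joins two same-colored vertices, so the graph is bipartite.

Yes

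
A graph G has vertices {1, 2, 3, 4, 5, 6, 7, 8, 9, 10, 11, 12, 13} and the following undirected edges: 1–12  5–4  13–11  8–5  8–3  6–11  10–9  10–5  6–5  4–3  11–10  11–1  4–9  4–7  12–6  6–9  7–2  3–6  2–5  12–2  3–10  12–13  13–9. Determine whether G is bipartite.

Yes

Color {3, 5, 7, 9, 11, 12} black and {1, 2, 4, 6, 8, 10, 13} white. No edge joins two same-colored vertices, so the graph is bipartite.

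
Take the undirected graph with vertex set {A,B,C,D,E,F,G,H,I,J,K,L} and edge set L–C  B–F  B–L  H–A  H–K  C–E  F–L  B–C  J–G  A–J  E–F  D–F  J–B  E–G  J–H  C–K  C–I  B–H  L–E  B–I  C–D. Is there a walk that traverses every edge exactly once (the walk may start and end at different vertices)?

Yes

Degrees: A:2, B:6, C:6, D:2, E:4, F:4, G:2, H:4, I:2, J:4, K:2, L:4
Odd-degree vertices: none (0 total).
The non-isolated vertices are connected and exactly 0 have odd degree, so an Eulerian trail exists.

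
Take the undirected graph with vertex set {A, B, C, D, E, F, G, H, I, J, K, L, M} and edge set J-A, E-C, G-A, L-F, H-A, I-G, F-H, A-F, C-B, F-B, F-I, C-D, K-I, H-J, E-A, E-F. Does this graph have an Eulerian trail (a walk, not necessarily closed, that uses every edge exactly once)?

No

Degrees: A:5, B:2, C:3, D:1, E:3, F:6, G:2, H:3, I:3, J:2, K:1, L:1, M:0
Odd-degree vertices: A, C, D, E, H, I, K, L (8 total).
An Eulerian trail requires 0 or 2 odd-degree vertices; here there are 8.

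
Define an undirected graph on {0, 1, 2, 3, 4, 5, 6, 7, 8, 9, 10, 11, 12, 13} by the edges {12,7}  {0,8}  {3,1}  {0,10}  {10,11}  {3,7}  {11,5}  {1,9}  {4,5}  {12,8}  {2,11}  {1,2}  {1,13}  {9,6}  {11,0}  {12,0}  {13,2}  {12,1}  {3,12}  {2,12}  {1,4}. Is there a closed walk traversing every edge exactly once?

Degrees: 0:4, 1:6, 2:4, 3:3, 4:2, 5:2, 6:1, 7:2, 8:2, 9:2, 10:2, 11:4, 12:6, 13:2
3, 6 have odd degree; an Eulerian circuit needs every degree to be even, so none exists.

No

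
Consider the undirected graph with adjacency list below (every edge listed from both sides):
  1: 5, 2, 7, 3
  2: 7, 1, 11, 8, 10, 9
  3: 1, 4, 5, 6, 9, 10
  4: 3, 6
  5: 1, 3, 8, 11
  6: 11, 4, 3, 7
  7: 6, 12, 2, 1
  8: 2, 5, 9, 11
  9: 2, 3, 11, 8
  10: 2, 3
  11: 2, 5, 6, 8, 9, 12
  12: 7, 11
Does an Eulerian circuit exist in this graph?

Degrees: 1:4, 2:6, 3:6, 4:2, 5:4, 6:4, 7:4, 8:4, 9:4, 10:2, 11:6, 12:2
All degrees are even and the non-isolated vertices are connected — an Eulerian circuit exists.

Yes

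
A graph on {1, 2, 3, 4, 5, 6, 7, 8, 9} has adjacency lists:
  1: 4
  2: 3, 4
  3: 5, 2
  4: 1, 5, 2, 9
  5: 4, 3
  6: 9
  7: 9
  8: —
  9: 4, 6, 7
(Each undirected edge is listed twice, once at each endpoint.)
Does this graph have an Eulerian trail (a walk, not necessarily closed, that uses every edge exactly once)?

No

Degrees: 1:1, 2:2, 3:2, 4:4, 5:2, 6:1, 7:1, 8:0, 9:3
Odd-degree vertices: 1, 6, 7, 9 (4 total).
An Eulerian trail requires 0 or 2 odd-degree vertices; here there are 4.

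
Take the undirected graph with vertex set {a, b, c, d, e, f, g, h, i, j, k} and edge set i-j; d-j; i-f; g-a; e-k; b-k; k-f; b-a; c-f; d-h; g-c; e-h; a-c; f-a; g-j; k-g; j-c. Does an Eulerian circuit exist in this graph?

Degrees: a:4, b:2, c:4, d:2, e:2, f:4, g:4, h:2, i:2, j:4, k:4
All degrees are even and the non-isolated vertices are connected — an Eulerian circuit exists.

Yes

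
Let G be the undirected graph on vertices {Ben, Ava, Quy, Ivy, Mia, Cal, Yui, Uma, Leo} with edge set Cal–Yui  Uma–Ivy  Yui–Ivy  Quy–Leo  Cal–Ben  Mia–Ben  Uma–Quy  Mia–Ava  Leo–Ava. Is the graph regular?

Degrees: Ben:2, Ava:2, Quy:2, Ivy:2, Mia:2, Cal:2, Yui:2, Uma:2, Leo:2
Every vertex has degree 2, so the graph is 2-regular.

Yes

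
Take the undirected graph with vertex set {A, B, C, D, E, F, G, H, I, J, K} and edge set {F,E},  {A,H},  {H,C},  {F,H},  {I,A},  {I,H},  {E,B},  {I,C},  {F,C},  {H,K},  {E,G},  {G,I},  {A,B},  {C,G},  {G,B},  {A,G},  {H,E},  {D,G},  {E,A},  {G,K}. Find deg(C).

4

Neighbors of C: F, G, H, I.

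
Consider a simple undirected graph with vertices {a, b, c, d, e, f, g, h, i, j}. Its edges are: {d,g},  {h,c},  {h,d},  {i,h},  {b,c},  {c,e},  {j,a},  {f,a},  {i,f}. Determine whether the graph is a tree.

|V| = 10, |E| = 9.
It is connected with exactly 9 edges, hence acyclic — it is a tree.

Yes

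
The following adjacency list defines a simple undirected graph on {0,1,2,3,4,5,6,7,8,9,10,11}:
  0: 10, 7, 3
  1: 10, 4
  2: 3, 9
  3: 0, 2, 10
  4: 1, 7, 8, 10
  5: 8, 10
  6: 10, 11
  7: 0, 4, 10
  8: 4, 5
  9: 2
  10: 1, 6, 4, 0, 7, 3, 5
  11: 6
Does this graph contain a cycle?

Yes

|V| = 12, |E| = 16, number of components = 1.
Since 16 > 12 - 1, a cycle must exist; for instance 10-5-8-4-10.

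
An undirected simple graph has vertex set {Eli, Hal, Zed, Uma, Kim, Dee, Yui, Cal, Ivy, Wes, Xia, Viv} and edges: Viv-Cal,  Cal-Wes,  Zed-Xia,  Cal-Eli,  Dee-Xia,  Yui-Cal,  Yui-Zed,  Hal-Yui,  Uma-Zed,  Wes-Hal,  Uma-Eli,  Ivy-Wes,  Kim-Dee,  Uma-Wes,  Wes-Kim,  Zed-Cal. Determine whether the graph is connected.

Starting from Eli and exploring outward reaches every vertex (Eli, Uma, Cal, Wes, Zed, Viv, Yui, Kim, Hal, Ivy, Xia, Dee); the graph is connected.

Yes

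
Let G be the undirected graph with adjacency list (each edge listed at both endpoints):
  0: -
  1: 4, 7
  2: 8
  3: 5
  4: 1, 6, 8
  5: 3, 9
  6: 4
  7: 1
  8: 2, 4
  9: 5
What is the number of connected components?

Component: {0}
Component: {3, 5, 9}
Component: {1, 2, 4, 6, 7, 8}

3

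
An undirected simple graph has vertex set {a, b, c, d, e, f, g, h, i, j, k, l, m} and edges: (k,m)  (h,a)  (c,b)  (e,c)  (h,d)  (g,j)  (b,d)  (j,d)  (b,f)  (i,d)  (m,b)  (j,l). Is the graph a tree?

The graph has 13 vertices and 12 edges.
It is connected with exactly 12 edges, hence acyclic — it is a tree.

Yes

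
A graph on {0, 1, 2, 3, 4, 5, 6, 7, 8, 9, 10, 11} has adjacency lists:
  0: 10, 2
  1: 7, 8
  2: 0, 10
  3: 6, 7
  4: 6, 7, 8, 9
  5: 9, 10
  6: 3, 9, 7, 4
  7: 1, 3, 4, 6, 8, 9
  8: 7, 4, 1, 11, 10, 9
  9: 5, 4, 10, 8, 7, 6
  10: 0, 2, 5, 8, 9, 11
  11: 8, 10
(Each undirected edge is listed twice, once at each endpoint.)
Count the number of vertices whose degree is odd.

Degrees: 0:2, 1:2, 2:2, 3:2, 4:4, 5:2, 6:4, 7:6, 8:6, 9:6, 10:6, 11:2
Odd-degree vertices: none.

0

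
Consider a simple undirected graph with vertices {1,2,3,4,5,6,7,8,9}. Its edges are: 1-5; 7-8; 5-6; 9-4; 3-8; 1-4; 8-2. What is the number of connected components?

2

Component: {2, 3, 7, 8}
Component: {1, 4, 5, 6, 9}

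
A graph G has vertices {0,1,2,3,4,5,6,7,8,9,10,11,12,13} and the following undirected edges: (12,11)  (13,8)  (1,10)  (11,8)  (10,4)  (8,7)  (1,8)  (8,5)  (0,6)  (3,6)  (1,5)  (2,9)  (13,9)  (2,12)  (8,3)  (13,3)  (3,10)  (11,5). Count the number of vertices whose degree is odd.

8

Degrees: 0:1, 1:3, 2:2, 3:4, 4:1, 5:3, 6:2, 7:1, 8:6, 9:2, 10:3, 11:3, 12:2, 13:3
Odd-degree vertices: 0, 1, 4, 5, 7, 10, 11, 13.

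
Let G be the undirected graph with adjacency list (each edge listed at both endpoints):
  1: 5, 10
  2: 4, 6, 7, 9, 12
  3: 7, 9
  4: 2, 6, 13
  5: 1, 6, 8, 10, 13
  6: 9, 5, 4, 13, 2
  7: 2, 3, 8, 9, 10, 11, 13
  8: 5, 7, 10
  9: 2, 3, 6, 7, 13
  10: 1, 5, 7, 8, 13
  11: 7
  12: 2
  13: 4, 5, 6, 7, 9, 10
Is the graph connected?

A breadth-first search from 1 visits 1, 5, 10, 13, 6, 8, 7, 4, 9, 2, 3, 11, 12 — all 13 vertices — so the graph is connected.

Yes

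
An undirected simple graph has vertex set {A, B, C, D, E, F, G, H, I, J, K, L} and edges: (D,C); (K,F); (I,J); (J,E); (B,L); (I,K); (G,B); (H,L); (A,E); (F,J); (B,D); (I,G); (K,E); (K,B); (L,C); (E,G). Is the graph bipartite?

Yes

Partition the vertices as {B, C, E, F, H, I} vs {A, D, G, J, K, L}. Each listed edge has one endpoint in each part, so the graph is bipartite.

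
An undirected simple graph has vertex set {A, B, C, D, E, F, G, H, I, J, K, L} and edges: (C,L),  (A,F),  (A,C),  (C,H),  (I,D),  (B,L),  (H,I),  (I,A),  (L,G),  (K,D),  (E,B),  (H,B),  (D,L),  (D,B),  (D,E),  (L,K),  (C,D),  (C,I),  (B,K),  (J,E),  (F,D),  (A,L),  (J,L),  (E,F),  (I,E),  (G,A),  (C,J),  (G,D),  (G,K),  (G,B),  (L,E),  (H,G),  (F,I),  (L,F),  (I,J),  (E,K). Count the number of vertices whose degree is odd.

6

Degrees: A:5, B:6, C:6, D:8, E:7, F:5, G:6, H:4, I:7, J:4, K:5, L:9
Odd-degree vertices: A, E, F, I, K, L.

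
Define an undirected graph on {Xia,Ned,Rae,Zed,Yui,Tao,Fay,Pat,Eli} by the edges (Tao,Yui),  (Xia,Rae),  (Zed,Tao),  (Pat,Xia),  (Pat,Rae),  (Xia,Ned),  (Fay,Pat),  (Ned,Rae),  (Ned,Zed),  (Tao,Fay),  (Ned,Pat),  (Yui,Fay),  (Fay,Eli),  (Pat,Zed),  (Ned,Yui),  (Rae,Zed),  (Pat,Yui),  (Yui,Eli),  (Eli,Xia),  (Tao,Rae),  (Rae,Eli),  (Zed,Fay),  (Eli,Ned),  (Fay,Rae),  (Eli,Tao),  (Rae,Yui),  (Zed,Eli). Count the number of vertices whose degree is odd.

Degrees: Xia:4, Ned:6, Rae:8, Zed:6, Yui:6, Tao:5, Fay:6, Pat:6, Eli:7
Odd-degree vertices: Tao, Eli.

2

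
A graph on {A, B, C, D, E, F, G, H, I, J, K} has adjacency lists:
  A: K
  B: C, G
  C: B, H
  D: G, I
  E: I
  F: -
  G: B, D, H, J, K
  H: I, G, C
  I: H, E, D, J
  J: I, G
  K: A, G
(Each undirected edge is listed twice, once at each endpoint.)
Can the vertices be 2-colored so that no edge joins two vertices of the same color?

Color {B, D, E, F, H, J, K} black and {A, C, G, I} white. No edge joins two same-colored vertices, so the graph is bipartite.

Yes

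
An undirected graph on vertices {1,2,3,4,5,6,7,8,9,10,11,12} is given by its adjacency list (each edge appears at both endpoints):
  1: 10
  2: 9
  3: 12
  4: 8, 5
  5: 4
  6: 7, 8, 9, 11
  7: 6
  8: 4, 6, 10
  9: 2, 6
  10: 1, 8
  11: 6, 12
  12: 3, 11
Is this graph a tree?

Yes

The graph has 12 vertices and 11 edges.
It is connected with exactly 11 edges, hence acyclic — it is a tree.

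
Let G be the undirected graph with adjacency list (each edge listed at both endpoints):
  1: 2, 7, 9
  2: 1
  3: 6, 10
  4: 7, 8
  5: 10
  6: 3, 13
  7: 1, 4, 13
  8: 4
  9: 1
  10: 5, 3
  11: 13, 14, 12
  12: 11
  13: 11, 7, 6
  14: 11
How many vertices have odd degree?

10

Degrees: 1:3, 2:1, 3:2, 4:2, 5:1, 6:2, 7:3, 8:1, 9:1, 10:2, 11:3, 12:1, 13:3, 14:1
Odd-degree vertices: 1, 2, 5, 7, 8, 9, 11, 12, 13, 14.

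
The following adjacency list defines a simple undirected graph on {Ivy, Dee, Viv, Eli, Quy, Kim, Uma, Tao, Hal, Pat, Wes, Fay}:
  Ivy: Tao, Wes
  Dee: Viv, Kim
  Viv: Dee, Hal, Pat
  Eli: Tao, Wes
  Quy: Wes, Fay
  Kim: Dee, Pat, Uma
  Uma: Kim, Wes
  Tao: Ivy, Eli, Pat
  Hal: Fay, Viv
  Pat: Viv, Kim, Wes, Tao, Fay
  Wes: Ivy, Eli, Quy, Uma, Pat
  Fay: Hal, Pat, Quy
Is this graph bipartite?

A valid 2-coloring puts {Viv, Kim, Tao, Wes, Fay} on one side and {Ivy, Dee, Eli, Quy, Uma, Hal, Pat} on the other; every edge crosses between the two sides.

Yes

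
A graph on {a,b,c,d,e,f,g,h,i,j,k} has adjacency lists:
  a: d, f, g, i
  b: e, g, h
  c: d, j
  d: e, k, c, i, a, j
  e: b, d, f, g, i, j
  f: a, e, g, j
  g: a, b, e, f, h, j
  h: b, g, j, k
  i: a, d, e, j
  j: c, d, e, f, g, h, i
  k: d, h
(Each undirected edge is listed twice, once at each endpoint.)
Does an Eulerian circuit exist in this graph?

No

Degrees: a:4, b:3, c:2, d:6, e:6, f:4, g:6, h:4, i:4, j:7, k:2
Vertices with odd degree: b, j. An Eulerian circuit requires all degrees even.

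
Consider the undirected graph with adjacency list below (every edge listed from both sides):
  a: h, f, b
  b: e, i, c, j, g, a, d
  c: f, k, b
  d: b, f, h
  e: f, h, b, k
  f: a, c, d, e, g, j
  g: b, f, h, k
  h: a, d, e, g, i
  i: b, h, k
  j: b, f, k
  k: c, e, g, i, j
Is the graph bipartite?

Yes

Partition the vertices as {b, f, h, k} vs {a, c, d, e, g, i, j}. Each listed edge has one endpoint in each part, so the graph is bipartite.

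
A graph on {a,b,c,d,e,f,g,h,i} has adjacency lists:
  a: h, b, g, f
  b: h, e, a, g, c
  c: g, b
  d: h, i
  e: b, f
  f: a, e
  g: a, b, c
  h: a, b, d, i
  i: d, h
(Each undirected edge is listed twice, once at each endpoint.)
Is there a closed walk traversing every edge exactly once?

No

Degrees: a:4, b:5, c:2, d:2, e:2, f:2, g:3, h:4, i:2
Vertices with odd degree: b, g. An Eulerian circuit requires all degrees even.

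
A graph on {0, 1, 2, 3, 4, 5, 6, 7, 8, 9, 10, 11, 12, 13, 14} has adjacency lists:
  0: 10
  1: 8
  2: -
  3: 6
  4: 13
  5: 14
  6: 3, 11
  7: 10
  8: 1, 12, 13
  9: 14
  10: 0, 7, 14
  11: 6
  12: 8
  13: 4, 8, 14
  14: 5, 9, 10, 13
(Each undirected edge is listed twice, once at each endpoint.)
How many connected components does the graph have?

3

Component: {2}
Component: {3, 6, 11}
Component: {0, 1, 4, 5, 7, 8, 9, 10, 12, 13, 14}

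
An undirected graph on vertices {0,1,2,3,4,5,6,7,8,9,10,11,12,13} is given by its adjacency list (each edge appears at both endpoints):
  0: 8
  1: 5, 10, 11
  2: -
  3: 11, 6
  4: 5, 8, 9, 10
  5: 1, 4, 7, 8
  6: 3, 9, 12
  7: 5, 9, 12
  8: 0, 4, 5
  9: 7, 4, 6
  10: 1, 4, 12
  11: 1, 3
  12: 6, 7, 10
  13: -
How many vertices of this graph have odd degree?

Degrees: 0:1, 1:3, 2:0, 3:2, 4:4, 5:4, 6:3, 7:3, 8:3, 9:3, 10:3, 11:2, 12:3, 13:0
Odd-degree vertices: 0, 1, 6, 7, 8, 9, 10, 12.

8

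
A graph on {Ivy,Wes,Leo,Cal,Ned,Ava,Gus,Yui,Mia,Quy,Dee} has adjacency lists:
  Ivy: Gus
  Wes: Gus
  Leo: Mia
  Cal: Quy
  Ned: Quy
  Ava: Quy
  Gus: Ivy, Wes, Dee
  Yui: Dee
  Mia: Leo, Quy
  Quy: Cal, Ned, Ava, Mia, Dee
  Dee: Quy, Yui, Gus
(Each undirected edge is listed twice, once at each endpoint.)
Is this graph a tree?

|V| = 11, |E| = 10.
Connected and |E| = |V| - 1, which characterizes a tree.

Yes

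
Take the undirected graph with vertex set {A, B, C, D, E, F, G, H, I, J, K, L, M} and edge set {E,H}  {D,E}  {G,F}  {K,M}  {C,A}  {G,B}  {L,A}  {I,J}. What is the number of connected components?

Component: {I, J}
Component: {K, M}
Component: {A, C, L}
Component: {B, F, G}
Component: {D, E, H}

5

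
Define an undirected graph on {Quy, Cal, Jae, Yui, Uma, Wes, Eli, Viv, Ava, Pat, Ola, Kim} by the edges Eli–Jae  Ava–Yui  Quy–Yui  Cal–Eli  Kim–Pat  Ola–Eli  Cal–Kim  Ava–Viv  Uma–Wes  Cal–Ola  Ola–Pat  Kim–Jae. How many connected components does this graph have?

Component: {Uma, Wes}
Component: {Quy, Yui, Viv, Ava}
Component: {Cal, Jae, Eli, Pat, Ola, Kim}

3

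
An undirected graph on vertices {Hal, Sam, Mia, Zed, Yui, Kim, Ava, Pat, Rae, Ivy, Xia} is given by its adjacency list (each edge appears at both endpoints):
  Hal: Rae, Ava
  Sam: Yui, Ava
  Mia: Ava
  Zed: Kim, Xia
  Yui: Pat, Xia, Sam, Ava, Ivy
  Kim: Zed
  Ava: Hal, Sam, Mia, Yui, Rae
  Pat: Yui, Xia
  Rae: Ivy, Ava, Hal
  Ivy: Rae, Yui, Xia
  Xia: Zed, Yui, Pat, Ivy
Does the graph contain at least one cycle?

Yes

|V| = 11, |E| = 15, number of components = 1.
One cycle is Ava-Yui-Xia-Ivy-Rae-Ava.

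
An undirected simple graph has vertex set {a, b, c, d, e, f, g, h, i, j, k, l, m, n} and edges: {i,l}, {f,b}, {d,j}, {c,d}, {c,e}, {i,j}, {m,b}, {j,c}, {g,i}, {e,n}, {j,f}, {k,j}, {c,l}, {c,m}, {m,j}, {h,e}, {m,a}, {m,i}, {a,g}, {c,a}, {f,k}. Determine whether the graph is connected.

Yes

Starting from a and exploring outward reaches every vertex (a, m, g, c, j, b, i, e, d, l, f, k, h, n); the graph is connected.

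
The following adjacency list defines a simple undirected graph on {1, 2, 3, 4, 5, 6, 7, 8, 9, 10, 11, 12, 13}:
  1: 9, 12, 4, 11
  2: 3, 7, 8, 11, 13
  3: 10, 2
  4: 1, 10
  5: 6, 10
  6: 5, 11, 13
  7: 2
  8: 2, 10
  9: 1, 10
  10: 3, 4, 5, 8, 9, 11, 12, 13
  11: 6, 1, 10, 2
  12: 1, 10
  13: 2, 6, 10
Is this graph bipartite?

Yes

Partition the vertices as {3, 4, 5, 7, 8, 9, 11, 12, 13} vs {1, 2, 6, 10}. Each listed edge has one endpoint in each part, so the graph is bipartite.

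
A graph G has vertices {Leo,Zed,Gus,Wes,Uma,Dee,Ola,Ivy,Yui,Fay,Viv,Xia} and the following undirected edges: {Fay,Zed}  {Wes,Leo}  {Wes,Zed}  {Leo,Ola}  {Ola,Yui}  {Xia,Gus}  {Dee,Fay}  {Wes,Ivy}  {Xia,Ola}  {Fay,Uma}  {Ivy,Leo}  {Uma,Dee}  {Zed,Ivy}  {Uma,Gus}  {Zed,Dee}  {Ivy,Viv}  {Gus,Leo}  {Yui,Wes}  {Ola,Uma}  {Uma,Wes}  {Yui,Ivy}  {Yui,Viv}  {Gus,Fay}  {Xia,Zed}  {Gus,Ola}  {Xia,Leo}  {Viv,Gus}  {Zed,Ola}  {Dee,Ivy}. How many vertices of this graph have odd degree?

Degrees: Leo:5, Zed:6, Gus:6, Wes:5, Uma:5, Dee:4, Ola:6, Ivy:6, Yui:4, Fay:4, Viv:3, Xia:4
Odd-degree vertices: Leo, Wes, Uma, Viv.

4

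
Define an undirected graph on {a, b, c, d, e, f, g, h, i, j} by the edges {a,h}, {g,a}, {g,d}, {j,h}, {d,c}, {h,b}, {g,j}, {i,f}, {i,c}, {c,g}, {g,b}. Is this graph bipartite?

No

d-c-g-d is an odd cycle (length 3), and a bipartite graph can contain only even cycles.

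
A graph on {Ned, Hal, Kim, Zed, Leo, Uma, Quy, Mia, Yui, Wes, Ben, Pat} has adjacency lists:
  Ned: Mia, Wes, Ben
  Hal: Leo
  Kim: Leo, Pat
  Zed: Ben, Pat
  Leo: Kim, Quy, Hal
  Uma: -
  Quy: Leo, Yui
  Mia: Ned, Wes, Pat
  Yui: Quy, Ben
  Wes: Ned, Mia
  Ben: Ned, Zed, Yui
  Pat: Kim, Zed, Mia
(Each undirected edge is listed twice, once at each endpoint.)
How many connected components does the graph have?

2

Component: {Uma}
Component: {Ned, Hal, Kim, Zed, Leo, Quy, Mia, Yui, Wes, Ben, Pat}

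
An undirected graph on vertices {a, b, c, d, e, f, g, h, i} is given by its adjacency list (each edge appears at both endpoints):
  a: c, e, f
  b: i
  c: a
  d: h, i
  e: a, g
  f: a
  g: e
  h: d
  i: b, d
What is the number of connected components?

2

Component: {b, d, h, i}
Component: {a, c, e, f, g}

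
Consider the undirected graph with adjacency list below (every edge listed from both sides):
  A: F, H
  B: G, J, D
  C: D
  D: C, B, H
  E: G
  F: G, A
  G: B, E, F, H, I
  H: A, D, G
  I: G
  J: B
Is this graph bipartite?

A valid 2-coloring puts {B, C, E, F, H, I} on one side and {A, D, G, J} on the other; every edge crosses between the two sides.

Yes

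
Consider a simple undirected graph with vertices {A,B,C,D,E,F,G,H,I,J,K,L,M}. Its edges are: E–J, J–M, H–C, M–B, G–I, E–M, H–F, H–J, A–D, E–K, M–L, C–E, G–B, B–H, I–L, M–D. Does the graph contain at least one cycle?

|V| = 13, |E| = 16, number of components = 1.
Since 16 > 13 - 1, a cycle must exist; for instance M-B-H-C-E-M.

Yes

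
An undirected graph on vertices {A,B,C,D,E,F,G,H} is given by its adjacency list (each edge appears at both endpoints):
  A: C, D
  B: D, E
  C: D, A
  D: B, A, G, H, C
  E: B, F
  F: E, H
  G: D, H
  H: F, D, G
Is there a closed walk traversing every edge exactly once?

Degrees: A:2, B:2, C:2, D:5, E:2, F:2, G:2, H:3
D, H have odd degree; an Eulerian circuit needs every degree to be even, so none exists.

No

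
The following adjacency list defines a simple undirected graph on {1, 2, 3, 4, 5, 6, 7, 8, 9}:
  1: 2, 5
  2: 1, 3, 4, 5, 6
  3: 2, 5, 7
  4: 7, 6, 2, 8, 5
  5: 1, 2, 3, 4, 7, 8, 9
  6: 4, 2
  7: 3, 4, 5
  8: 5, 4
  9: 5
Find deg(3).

Neighbors of 3: 2, 5, 7.

3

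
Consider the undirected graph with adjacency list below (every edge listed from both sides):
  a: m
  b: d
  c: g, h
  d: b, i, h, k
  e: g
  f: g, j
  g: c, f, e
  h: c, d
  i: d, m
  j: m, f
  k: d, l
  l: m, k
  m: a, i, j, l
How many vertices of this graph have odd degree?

Degrees: a:1, b:1, c:2, d:4, e:1, f:2, g:3, h:2, i:2, j:2, k:2, l:2, m:4
Odd-degree vertices: a, b, e, g.

4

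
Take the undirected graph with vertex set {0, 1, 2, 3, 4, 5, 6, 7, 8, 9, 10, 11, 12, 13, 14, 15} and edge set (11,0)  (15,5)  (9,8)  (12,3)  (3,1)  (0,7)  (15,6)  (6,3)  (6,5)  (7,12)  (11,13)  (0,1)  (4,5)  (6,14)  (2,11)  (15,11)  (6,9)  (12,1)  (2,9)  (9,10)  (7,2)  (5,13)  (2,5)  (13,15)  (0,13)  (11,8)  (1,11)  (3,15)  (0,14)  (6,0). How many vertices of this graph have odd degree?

Degrees: 0:6, 1:4, 2:4, 3:4, 4:1, 5:5, 6:6, 7:3, 8:2, 9:4, 10:1, 11:6, 12:3, 13:4, 14:2, 15:5
Odd-degree vertices: 4, 5, 7, 10, 12, 15.

6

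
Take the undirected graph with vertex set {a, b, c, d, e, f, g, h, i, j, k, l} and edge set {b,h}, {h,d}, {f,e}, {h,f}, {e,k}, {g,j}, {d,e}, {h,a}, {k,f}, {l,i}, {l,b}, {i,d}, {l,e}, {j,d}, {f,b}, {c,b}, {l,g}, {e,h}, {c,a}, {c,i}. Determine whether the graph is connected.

Yes

A breadth-first search from a visits a, h, c, e, b, f, d, i, k, l, j, g — all 12 vertices — so the graph is connected.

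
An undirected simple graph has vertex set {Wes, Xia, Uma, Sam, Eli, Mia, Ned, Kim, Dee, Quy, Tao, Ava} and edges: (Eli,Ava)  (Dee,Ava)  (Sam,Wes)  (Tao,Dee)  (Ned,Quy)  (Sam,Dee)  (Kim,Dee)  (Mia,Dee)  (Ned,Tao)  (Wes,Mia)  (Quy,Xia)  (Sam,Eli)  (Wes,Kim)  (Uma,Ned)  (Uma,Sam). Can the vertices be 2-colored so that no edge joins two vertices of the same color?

Dee-Tao-Ned-Uma-Sam-Dee is an odd cycle (length 5), and a bipartite graph can contain only even cycles.

No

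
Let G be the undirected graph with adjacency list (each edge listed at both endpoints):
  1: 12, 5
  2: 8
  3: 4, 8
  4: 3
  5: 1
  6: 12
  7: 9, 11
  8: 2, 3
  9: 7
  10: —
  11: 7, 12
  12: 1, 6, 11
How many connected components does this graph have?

Component: {10}
Component: {2, 3, 4, 8}
Component: {1, 5, 6, 7, 9, 11, 12}

3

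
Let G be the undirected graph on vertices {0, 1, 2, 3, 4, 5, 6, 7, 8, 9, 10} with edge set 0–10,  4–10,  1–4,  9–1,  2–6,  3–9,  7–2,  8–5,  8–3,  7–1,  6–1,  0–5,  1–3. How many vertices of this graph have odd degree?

2

Degrees: 0:2, 1:5, 2:2, 3:3, 4:2, 5:2, 6:2, 7:2, 8:2, 9:2, 10:2
Odd-degree vertices: 1, 3.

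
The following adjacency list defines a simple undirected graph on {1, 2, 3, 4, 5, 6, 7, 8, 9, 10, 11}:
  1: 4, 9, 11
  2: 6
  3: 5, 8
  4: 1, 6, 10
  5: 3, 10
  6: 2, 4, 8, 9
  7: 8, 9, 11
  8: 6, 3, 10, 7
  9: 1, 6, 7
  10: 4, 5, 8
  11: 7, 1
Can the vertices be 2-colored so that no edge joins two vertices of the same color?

Yes

Color {2, 4, 5, 8, 9, 11} black and {1, 3, 6, 7, 10} white. No edge joins two same-colored vertices, so the graph is bipartite.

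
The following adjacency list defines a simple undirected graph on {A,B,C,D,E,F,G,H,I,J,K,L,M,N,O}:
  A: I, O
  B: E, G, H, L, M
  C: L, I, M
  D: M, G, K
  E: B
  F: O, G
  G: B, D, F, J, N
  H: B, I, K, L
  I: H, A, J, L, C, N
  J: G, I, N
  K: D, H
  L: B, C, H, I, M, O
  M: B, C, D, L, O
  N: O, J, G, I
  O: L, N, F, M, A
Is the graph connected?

A breadth-first search from A visits A, O, I, N, L, M, F, C, H, J, G, B, D, K, E — all 15 vertices — so the graph is connected.

Yes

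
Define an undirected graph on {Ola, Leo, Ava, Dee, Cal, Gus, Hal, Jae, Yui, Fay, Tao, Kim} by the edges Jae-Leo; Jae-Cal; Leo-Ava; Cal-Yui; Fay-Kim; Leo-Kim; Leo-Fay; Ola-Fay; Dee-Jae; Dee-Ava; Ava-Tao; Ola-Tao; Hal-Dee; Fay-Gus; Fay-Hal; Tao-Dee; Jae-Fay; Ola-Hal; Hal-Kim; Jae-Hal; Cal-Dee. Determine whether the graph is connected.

A breadth-first search from Ola visits Ola, Hal, Tao, Fay, Jae, Dee, Kim, Ava, Gus, Leo, Cal, Yui — all 12 vertices — so the graph is connected.

Yes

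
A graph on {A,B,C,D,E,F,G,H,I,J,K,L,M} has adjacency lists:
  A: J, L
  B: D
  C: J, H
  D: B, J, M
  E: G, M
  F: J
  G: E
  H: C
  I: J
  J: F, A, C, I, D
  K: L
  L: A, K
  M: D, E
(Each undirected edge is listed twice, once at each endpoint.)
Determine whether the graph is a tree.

|V| = 13, |E| = 12.
It is connected with exactly 12 edges, hence acyclic — it is a tree.

Yes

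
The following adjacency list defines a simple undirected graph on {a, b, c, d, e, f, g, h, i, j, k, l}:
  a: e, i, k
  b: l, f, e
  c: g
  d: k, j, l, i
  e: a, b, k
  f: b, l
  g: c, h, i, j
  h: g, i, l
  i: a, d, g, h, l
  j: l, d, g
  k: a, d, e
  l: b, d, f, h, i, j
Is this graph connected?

Yes

Starting from a and exploring outward reaches every vertex (a, i, e, k, l, g, h, d, b, j, f, c); the graph is connected.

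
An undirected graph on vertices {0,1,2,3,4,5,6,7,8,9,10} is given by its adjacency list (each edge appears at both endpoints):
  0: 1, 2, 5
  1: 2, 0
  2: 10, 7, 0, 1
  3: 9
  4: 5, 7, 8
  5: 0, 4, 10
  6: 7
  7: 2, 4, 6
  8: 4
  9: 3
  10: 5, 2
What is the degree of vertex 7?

3

Neighbors of 7: 2, 4, 6.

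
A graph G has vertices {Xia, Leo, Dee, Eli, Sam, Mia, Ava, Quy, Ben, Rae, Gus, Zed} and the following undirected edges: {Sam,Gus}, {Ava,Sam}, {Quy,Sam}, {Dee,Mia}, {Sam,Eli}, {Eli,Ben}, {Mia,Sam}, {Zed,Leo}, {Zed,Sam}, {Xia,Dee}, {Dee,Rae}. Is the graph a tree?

Yes

The graph has 12 vertices and 11 edges.
It is connected with exactly 11 edges, hence acyclic — it is a tree.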